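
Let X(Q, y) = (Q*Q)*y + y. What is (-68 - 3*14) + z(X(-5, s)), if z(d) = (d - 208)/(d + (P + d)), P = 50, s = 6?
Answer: -19936/181 ≈ -110.14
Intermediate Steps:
X(Q, y) = y + y*Q² (X(Q, y) = Q²*y + y = y*Q² + y = y + y*Q²)
z(d) = (-208 + d)/(50 + 2*d) (z(d) = (d - 208)/(d + (50 + d)) = (-208 + d)/(50 + 2*d))
(-68 - 3*14) + z(X(-5, s)) = (-68 - 3*14) + (-208 + 6*(1 + (-5)²))/(2*(25 + 6*(1 + (-5)²))) = (-68 - 42) + (-208 + 6*(1 + 25))/(2*(25 + 6*(1 + 25))) = -110 + (-208 + 6*26)/(2*(25 + 6*26)) = -110 + (-208 + 156)/(2*(25 + 156)) = -110 + (½)*(-52)/181 = -110 + (½)*(1/181)*(-52) = -110 - 26/181 = -19936/181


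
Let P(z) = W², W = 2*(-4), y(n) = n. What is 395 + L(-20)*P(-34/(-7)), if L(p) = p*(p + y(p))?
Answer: 51595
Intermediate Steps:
L(p) = 2*p² (L(p) = p*(p + p) = p*(2*p) = 2*p²)
W = -8
P(z) = 64 (P(z) = (-8)² = 64)
395 + L(-20)*P(-34/(-7)) = 395 + (2*(-20)²)*64 = 395 + (2*400)*64 = 395 + 800*64 = 395 + 51200 = 51595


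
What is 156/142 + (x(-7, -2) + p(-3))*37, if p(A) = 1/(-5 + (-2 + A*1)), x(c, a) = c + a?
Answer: -238277/710 ≈ -335.60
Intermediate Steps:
x(c, a) = a + c
p(A) = 1/(-7 + A) (p(A) = 1/(-5 + (-2 + A)) = 1/(-7 + A))
156/142 + (x(-7, -2) + p(-3))*37 = 156/142 + ((-2 - 7) + 1/(-7 - 3))*37 = 156*(1/142) + (-9 + 1/(-10))*37 = 78/71 + (-9 - 1/10)*37 = 78/71 - 91/10*37 = 78/71 - 3367/10 = -238277/710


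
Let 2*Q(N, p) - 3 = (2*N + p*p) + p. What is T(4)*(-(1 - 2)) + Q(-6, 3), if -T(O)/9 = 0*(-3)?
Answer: 3/2 ≈ 1.5000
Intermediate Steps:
Q(N, p) = 3/2 + N + p/2 + p²/2 (Q(N, p) = 3/2 + ((2*N + p*p) + p)/2 = 3/2 + ((2*N + p²) + p)/2 = 3/2 + ((p² + 2*N) + p)/2 = 3/2 + (p + p² + 2*N)/2 = 3/2 + (N + p/2 + p²/2) = 3/2 + N + p/2 + p²/2)
T(O) = 0 (T(O) = -0*(-3) = -9*0 = 0)
T(4)*(-(1 - 2)) + Q(-6, 3) = 0*(-(1 - 2)) + (3/2 - 6 + (½)*3 + (½)*3²) = 0*(-1*(-1)) + (3/2 - 6 + 3/2 + (½)*9) = 0*1 + (3/2 - 6 + 3/2 + 9/2) = 0 + 3/2 = 3/2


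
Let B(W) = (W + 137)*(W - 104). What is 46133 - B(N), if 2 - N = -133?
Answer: 37701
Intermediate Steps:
N = 135 (N = 2 - 1*(-133) = 2 + 133 = 135)
B(W) = (-104 + W)*(137 + W) (B(W) = (137 + W)*(-104 + W) = (-104 + W)*(137 + W))
46133 - B(N) = 46133 - (-14248 + 135**2 + 33*135) = 46133 - (-14248 + 18225 + 4455) = 46133 - 1*8432 = 46133 - 8432 = 37701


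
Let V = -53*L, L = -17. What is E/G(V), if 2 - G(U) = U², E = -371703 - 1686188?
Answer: 2057891/811799 ≈ 2.5350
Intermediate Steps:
V = 901 (V = -53*(-17) = 901)
E = -2057891
G(U) = 2 - U²
E/G(V) = -2057891/(2 - 1*901²) = -2057891/(2 - 1*811801) = -2057891/(2 - 811801) = -2057891/(-811799) = -2057891*(-1/811799) = 2057891/811799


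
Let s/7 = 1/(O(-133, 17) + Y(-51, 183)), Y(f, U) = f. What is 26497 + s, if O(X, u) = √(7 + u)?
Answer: 22760804/859 - 14*√6/2577 ≈ 26497.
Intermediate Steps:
s = 7/(-51 + 2*√6) (s = 7/(√(7 + 17) - 51) = 7/(√24 - 51) = 7/(2*√6 - 51) = 7/(-51 + 2*√6) ≈ -0.15184)
26497 + s = 26497 + (-119/859 - 14*√6/2577) = 22760804/859 - 14*√6/2577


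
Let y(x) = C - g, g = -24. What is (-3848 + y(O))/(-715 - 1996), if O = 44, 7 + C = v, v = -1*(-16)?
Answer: 3815/2711 ≈ 1.4072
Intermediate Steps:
v = 16
C = 9 (C = -7 + 16 = 9)
y(x) = 33 (y(x) = 9 - 1*(-24) = 9 + 24 = 33)
(-3848 + y(O))/(-715 - 1996) = (-3848 + 33)/(-715 - 1996) = -3815/(-2711) = -3815*(-1/2711) = 3815/2711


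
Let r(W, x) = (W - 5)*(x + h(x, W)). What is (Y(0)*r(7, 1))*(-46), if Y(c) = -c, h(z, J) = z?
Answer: 0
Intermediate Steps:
r(W, x) = 2*x*(-5 + W) (r(W, x) = (W - 5)*(x + x) = (-5 + W)*(2*x) = 2*x*(-5 + W))
(Y(0)*r(7, 1))*(-46) = ((-1*0)*(2*1*(-5 + 7)))*(-46) = (0*(2*1*2))*(-46) = (0*4)*(-46) = 0*(-46) = 0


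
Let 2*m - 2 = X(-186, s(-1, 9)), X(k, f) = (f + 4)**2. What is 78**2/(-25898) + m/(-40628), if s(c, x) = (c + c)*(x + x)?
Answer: -130233213/526091972 ≈ -0.24755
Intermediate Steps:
s(c, x) = 4*c*x (s(c, x) = (2*c)*(2*x) = 4*c*x)
X(k, f) = (4 + f)**2
m = 513 (m = 1 + (4 + 4*(-1)*9)**2/2 = 1 + (4 - 36)**2/2 = 1 + (1/2)*(-32)**2 = 1 + (1/2)*1024 = 1 + 512 = 513)
78**2/(-25898) + m/(-40628) = 78**2/(-25898) + 513/(-40628) = 6084*(-1/25898) + 513*(-1/40628) = -3042/12949 - 513/40628 = -130233213/526091972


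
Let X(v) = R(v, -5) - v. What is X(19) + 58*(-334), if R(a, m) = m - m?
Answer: -19391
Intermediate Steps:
R(a, m) = 0
X(v) = -v (X(v) = 0 - v = -v)
X(19) + 58*(-334) = -1*19 + 58*(-334) = -19 - 19372 = -19391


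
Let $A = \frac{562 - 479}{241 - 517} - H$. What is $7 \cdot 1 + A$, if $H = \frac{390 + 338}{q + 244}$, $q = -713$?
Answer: $\frac{152587}{18492} \approx 8.2515$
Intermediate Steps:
$H = - \frac{104}{67}$ ($H = \frac{390 + 338}{-713 + 244} = \frac{728}{-469} = 728 \left(- \frac{1}{469}\right) = - \frac{104}{67} \approx -1.5522$)
$A = \frac{23143}{18492}$ ($A = \frac{562 - 479}{241 - 517} - - \frac{104}{67} = \frac{83}{-276} + \frac{104}{67} = 83 \left(- \frac{1}{276}\right) + \frac{104}{67} = - \frac{83}{276} + \frac{104}{67} = \frac{23143}{18492} \approx 1.2515$)
$7 \cdot 1 + A = 7 \cdot 1 + \frac{23143}{18492} = 7 + \frac{23143}{18492} = \frac{152587}{18492}$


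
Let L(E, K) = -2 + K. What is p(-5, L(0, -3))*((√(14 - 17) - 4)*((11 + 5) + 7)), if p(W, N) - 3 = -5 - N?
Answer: -276 + 69*I*√3 ≈ -276.0 + 119.51*I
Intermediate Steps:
p(W, N) = -2 - N (p(W, N) = 3 + (-5 - N) = -2 - N)
p(-5, L(0, -3))*((√(14 - 17) - 4)*((11 + 5) + 7)) = (-2 - (-2 - 3))*((√(14 - 17) - 4)*((11 + 5) + 7)) = (-2 - 1*(-5))*((√(-3) - 4)*(16 + 7)) = (-2 + 5)*((I*√3 - 4)*23) = 3*((-4 + I*√3)*23) = 3*(-92 + 23*I*√3) = -276 + 69*I*√3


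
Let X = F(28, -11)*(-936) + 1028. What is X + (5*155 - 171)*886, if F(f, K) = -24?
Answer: 558636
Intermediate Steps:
X = 23492 (X = -24*(-936) + 1028 = 22464 + 1028 = 23492)
X + (5*155 - 171)*886 = 23492 + (5*155 - 171)*886 = 23492 + (775 - 171)*886 = 23492 + 604*886 = 23492 + 535144 = 558636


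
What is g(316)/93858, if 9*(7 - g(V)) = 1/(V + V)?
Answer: 39815/533864304 ≈ 7.4579e-5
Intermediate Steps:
g(V) = 7 - 1/(18*V) (g(V) = 7 - 1/(9*(V + V)) = 7 - 1/(2*V)/9 = 7 - 1/(18*V))
g(316)/93858 = (7 - 1/18/316)/93858 = (7 - 1/18*1/316)*(1/93858) = (7 - 1/5688)*(1/93858) = (39815/5688)*(1/93858) = 39815/533864304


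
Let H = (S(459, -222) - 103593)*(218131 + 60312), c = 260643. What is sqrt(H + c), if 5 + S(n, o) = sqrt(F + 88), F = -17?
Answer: sqrt(-28845877271 + 278443*sqrt(71)) ≈ 1.6983e+5*I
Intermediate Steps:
S(n, o) = -5 + sqrt(71) (S(n, o) = -5 + sqrt(-17 + 88) = -5 + sqrt(71))
H = -28846137914 + 278443*sqrt(71) (H = ((-5 + sqrt(71)) - 103593)*(218131 + 60312) = (-103598 + sqrt(71))*278443 = -28846137914 + 278443*sqrt(71) ≈ -2.8844e+10)
sqrt(H + c) = sqrt((-28846137914 + 278443*sqrt(71)) + 260643) = sqrt(-28845877271 + 278443*sqrt(71))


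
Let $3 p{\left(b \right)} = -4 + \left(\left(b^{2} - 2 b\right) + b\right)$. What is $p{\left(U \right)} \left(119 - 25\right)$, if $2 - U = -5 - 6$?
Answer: $\frac{14288}{3} \approx 4762.7$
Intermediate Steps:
$U = 13$ ($U = 2 - \left(-5 - 6\right) = 2 - -11 = 2 + 11 = 13$)
$p{\left(b \right)} = - \frac{4}{3} - \frac{b}{3} + \frac{b^{2}}{3}$ ($p{\left(b \right)} = \frac{-4 + \left(\left(b^{2} - 2 b\right) + b\right)}{3} = \frac{-4 + \left(b^{2} - b\right)}{3} = \frac{-4 + b^{2} - b}{3} = - \frac{4}{3} - \frac{b}{3} + \frac{b^{2}}{3}$)
$p{\left(U \right)} \left(119 - 25\right) = \left(- \frac{4}{3} - \frac{13}{3} + \frac{13^{2}}{3}\right) \left(119 - 25\right) = \left(- \frac{4}{3} - \frac{13}{3} + \frac{1}{3} \cdot 169\right) 94 = \left(- \frac{4}{3} - \frac{13}{3} + \frac{169}{3}\right) 94 = \frac{152}{3} \cdot 94 = \frac{14288}{3}$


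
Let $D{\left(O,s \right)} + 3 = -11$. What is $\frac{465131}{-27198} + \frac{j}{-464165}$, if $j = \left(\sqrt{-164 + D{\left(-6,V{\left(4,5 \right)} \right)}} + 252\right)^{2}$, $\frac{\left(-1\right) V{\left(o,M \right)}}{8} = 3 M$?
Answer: $- \frac{217619871163}{12624359670} - \frac{504 i \sqrt{178}}{464165} \approx -17.238 - 0.014487 i$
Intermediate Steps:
$V{\left(o,M \right)} = - 24 M$ ($V{\left(o,M \right)} = - 8 \cdot 3 M = - 24 M$)
$D{\left(O,s \right)} = -14$ ($D{\left(O,s \right)} = -3 - 11 = -14$)
$j = \left(252 + i \sqrt{178}\right)^{2}$ ($j = \left(\sqrt{-164 - 14} + 252\right)^{2} = \left(\sqrt{-178} + 252\right)^{2} = \left(i \sqrt{178} + 252\right)^{2} = \left(252 + i \sqrt{178}\right)^{2} \approx 63326.0 + 6724.2 i$)
$\frac{465131}{-27198} + \frac{j}{-464165} = \frac{465131}{-27198} + \frac{\left(252 + i \sqrt{178}\right)^{2}}{-464165} = 465131 \left(- \frac{1}{27198}\right) + \left(252 + i \sqrt{178}\right)^{2} \left(- \frac{1}{464165}\right) = - \frac{465131}{27198} - \frac{\left(252 + i \sqrt{178}\right)^{2}}{464165}$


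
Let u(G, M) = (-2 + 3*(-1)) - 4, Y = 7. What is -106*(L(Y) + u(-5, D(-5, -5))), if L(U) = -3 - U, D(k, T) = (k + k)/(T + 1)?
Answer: 2014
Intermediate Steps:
D(k, T) = 2*k/(1 + T) (D(k, T) = (2*k)/(1 + T) = 2*k/(1 + T))
u(G, M) = -9 (u(G, M) = (-2 - 3) - 4 = -5 - 4 = -9)
-106*(L(Y) + u(-5, D(-5, -5))) = -106*((-3 - 1*7) - 9) = -106*((-3 - 7) - 9) = -106*(-10 - 9) = -106*(-19) = -1*(-2014) = 2014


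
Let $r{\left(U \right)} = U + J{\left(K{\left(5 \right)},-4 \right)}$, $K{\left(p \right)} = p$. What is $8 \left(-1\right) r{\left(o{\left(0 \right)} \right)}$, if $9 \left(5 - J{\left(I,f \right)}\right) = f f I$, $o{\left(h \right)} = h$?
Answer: $\frac{280}{9} \approx 31.111$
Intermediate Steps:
$J{\left(I,f \right)} = 5 - \frac{I f^{2}}{9}$ ($J{\left(I,f \right)} = 5 - \frac{f f I}{9} = 5 - \frac{f^{2} I}{9} = 5 - \frac{I f^{2}}{9}$)
$r{\left(U \right)} = - \frac{35}{9} + U$ ($r{\left(U \right)} = U + \left(5 - \frac{5 \left(-4\right)^{2}}{9}\right) = U + \left(5 - \frac{5}{9} \cdot 16\right) = U + \left(5 - \frac{80}{9}\right) = U - \frac{35}{9} = - \frac{35}{9} + U$)
$8 \left(-1\right) r{\left(o{\left(0 \right)} \right)} = 8 \left(-1\right) \left(- \frac{35}{9} + 0\right) = \left(-8\right) \left(- \frac{35}{9}\right) = \frac{280}{9}$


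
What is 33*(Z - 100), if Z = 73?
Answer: -891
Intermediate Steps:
33*(Z - 100) = 33*(73 - 100) = 33*(-27) = -891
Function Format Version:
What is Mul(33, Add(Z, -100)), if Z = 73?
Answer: -891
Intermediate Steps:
Mul(33, Add(Z, -100)) = Mul(33, Add(73, -100)) = Mul(33, -27) = -891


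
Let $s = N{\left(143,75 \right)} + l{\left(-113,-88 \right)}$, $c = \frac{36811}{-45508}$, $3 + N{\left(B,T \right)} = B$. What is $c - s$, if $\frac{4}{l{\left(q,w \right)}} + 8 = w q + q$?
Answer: $- \frac{62945288245}{447025084} \approx -140.81$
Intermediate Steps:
$N{\left(B,T \right)} = -3 + B$
$l{\left(q,w \right)} = \frac{4}{-8 + q + q w}$ ($l{\left(q,w \right)} = \frac{4}{-8 + \left(w q + q\right)} = \frac{4}{-8 + \left(q w + q\right)} = \frac{4}{-8 + \left(q + q w\right)} = \frac{4}{-8 + q + q w}$)
$c = - \frac{36811}{45508}$ ($c = 36811 \left(- \frac{1}{45508}\right) = - \frac{36811}{45508} \approx -0.80889$)
$s = \frac{1375224}{9823}$ ($s = \left(-3 + 143\right) + \frac{4}{-8 - 113 - -9944} = 140 + \frac{4}{-8 - 113 + 9944} = 140 + \frac{4}{9823} = \frac{1375224}{9823} \approx 140.0$)
$c - s = - \frac{36811}{45508} - \frac{1375224}{9823} = - \frac{62945288245}{447025084}$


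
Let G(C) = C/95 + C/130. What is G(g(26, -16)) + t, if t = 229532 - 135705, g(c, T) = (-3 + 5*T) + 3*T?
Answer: 46349359/494 ≈ 93825.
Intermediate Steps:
g(c, T) = -3 + 8*T
G(C) = 9*C/494 (G(C) = C*(1/95) + C*(1/130) = C/95 + C/130 = 9*C/494)
t = 93827
G(g(26, -16)) + t = 9*(-3 + 8*(-16))/494 + 93827 = 9*(-3 - 128)/494 + 93827 = (9/494)*(-131) + 93827 = -1179/494 + 93827 = 46349359/494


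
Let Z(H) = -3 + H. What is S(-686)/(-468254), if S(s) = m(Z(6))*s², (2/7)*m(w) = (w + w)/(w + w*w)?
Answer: -823543/468254 ≈ -1.7588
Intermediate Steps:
m(w) = 7*w/(w + w²) (m(w) = 7*((w + w)/(w + w*w))/2 = 7*((2*w)/(w + w²))/2 = 7*(2*w/(w + w²))/2 = 7*w/(w + w²))
S(s) = 7*s²/4 (S(s) = (7/(1 + (-3 + 6)))*s² = (7/(1 + 3))*s² = (7/4)*s² = (7*(¼))*s² = 7*s²/4)
S(-686)/(-468254) = ((7/4)*(-686)²)/(-468254) = ((7/4)*470596)*(-1/468254) = 823543*(-1/468254) = -823543/468254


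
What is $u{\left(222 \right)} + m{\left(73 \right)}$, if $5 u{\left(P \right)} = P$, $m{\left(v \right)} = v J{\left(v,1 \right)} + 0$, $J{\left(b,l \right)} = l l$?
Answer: $\frac{587}{5} \approx 117.4$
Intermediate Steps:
$J{\left(b,l \right)} = l^{2}$
$m{\left(v \right)} = v$ ($m{\left(v \right)} = v 1^{2} + 0 = v 1 + 0 = v + 0 = v$)
$u{\left(P \right)} = \frac{P}{5}$
$u{\left(222 \right)} + m{\left(73 \right)} = \frac{1}{5} \cdot 222 + 73 = \frac{222}{5} + 73 = \frac{587}{5}$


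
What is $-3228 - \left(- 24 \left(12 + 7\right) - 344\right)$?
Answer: $-2428$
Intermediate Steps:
$-3228 - \left(- 24 \left(12 + 7\right) - 344\right) = -3228 - \left(\left(-24\right) 19 - 344\right) = -3228 - \left(-456 - 344\right) = -3228 - -800 = -3228 + 800 = -2428$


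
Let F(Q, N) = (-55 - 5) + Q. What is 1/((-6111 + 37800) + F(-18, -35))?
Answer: 1/31611 ≈ 3.1635e-5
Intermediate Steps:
F(Q, N) = -60 + Q
1/((-6111 + 37800) + F(-18, -35)) = 1/((-6111 + 37800) + (-60 - 18)) = 1/(31689 - 78) = 1/31611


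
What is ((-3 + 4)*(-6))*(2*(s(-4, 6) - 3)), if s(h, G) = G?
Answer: -36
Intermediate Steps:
((-3 + 4)*(-6))*(2*(s(-4, 6) - 3)) = ((-3 + 4)*(-6))*(2*(6 - 3)) = (1*(-6))*(2*3) = -6*6 = -36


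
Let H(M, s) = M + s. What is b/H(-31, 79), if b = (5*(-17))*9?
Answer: -255/16 ≈ -15.938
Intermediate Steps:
b = -765 (b = -85*9 = -765)
b/H(-31, 79) = -765/(-31 + 79) = -765/48 = -765*1/48 = -255/16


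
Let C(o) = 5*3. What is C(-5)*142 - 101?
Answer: 2029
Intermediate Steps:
C(o) = 15
C(-5)*142 - 101 = 15*142 - 101 = 2130 - 101 = 2029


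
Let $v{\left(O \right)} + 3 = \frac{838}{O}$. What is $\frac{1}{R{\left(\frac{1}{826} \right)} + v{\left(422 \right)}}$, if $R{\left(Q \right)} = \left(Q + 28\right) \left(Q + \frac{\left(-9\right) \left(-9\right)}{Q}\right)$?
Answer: $\frac{143960236}{269702019047119} \approx 5.3378 \cdot 10^{-7}$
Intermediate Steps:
$v{\left(O \right)} = -3 + \frac{838}{O}$
$R{\left(Q \right)} = \left(28 + Q\right) \left(Q + \frac{81}{Q}\right)$
$\frac{1}{R{\left(\frac{1}{826} \right)} + v{\left(422 \right)}} = \frac{1}{\left(81 + \left(\frac{1}{826}\right)^{2} + \frac{28}{826} + \frac{2268}{\frac{1}{826}}\right) - \left(3 - \frac{838}{422}\right)} = \frac{1}{\left(81 + \left(\frac{1}{826}\right)^{2} + 28 \cdot \frac{1}{826} + 2268 \frac{1}{\frac{1}{826}}\right) + \left(-3 + 838 \cdot \frac{1}{422}\right)} = \frac{1}{\left(81 + \frac{1}{682276} + \frac{2}{59} + 2268 \cdot 826\right) + \left(-3 + \frac{419}{211}\right)} = \frac{1}{\left(81 + \frac{1}{682276} + \frac{2}{59} + 1873368\right) - \frac{214}{211}} = \frac{1}{\frac{1278209313053}{682276} - \frac{214}{211}} = \frac{1}{\frac{269702019047119}{143960236}} = \frac{143960236}{269702019047119}$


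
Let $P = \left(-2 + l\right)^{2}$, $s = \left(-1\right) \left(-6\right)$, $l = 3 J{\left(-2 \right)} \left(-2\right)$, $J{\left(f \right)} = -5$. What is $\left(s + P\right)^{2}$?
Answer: $624100$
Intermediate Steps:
$l = 30$ ($l = 3 \left(-5\right) \left(-2\right) = \left(-15\right) \left(-2\right) = 30$)
$s = 6$
$P = 784$ ($P = \left(-2 + 30\right)^{2} = 28^{2} = 784$)
$\left(s + P\right)^{2} = \left(6 + 784\right)^{2} = 790^{2} = 624100$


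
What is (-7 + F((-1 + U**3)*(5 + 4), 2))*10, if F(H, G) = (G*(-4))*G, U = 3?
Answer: -230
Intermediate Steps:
F(H, G) = -4*G**2 (F(H, G) = (-4*G)*G = -4*G**2)
(-7 + F((-1 + U**3)*(5 + 4), 2))*10 = (-7 - 4*2**2)*10 = (-7 - 4*4)*10 = (-7 - 16)*10 = -23*10 = -230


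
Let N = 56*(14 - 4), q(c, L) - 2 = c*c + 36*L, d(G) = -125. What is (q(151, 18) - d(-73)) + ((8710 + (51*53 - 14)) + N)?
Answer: 35535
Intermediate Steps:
q(c, L) = 2 + c**2 + 36*L (q(c, L) = 2 + (c*c + 36*L) = 2 + (c**2 + 36*L) = 2 + c**2 + 36*L)
N = 560 (N = 56*10 = 560)
(q(151, 18) - d(-73)) + ((8710 + (51*53 - 14)) + N) = ((2 + 151**2 + 36*18) - 1*(-125)) + ((8710 + (51*53 - 14)) + 560) = ((2 + 22801 + 648) + 125) + ((8710 + (2703 - 14)) + 560) = (23451 + 125) + ((8710 + 2689) + 560) = 23576 + (11399 + 560) = 23576 + 11959 = 35535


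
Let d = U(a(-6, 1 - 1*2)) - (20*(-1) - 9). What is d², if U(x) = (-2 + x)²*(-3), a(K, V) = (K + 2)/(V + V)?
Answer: 841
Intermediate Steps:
a(K, V) = (2 + K)/(2*V) (a(K, V) = (2 + K)/((2*V)) = (2 + K)*(1/(2*V)) = (2 + K)/(2*V))
U(x) = -3*(-2 + x)²
d = 29 (d = -3*(-2 + (2 - 6)/(2*(1 - 1*2)))² - (20*(-1) - 9) = -3*(-2 + (½)*(-4)/(1 - 2))² - (-20 - 9) = -3*(-2 + (½)*(-4)/(-1))² - 1*(-29) = -3*(-2 + (½)*(-1)*(-4))² + 29 = -3*(-2 + 2)² + 29 = -3*0² + 29 = -3*0 + 29 = 0 + 29 = 29)
d² = 29² = 841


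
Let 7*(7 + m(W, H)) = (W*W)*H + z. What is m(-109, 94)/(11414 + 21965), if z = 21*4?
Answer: 1116849/233653 ≈ 4.7799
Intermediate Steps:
z = 84
m(W, H) = 5 + H*W**2/7 (m(W, H) = -7 + ((W*W)*H + 84)/7 = -7 + (W**2*H + 84)/7 = -7 + (H*W**2 + 84)/7 = -7 + (84 + H*W**2)/7 = -7 + (12 + H*W**2/7) = 5 + H*W**2/7)
m(-109, 94)/(11414 + 21965) = (5 + (1/7)*94*(-109)**2)/(11414 + 21965) = (5 + (1/7)*94*11881)/33379 = (5 + 1116814/7)*(1/33379) = (1116849/7)*(1/33379) = 1116849/233653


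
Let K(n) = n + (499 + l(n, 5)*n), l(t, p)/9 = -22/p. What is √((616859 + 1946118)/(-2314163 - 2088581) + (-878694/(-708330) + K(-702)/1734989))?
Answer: √137086647414347727636800629489979810/450894096770413940 ≈ 0.82115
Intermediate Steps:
l(t, p) = -198/p (l(t, p) = 9*(-22/p) = -198/p)
K(n) = 499 - 193*n/5 (K(n) = n + (499 + (-198/5)*n) = n + (499 + (-198*⅕)*n) = n + (499 - 198*n/5) = 499 - 193*n/5)
√((616859 + 1946118)/(-2314163 - 2088581) + (-878694/(-708330) + K(-702)/1734989)) = √((616859 + 1946118)/(-2314163 - 2088581) + (-878694/(-708330) + (499 - 193/5*(-702))/1734989)) = √(2562977/(-4402744) + (-878694*(-1/708330) + (499 + 135486/5)*(1/1734989))) = √(2562977*(-1/4402744) + (146449/118055 + (137981/5)*(1/1734989))) = √(-2562977/4402744 + (146449/118055 + 137981/8674945)) = √(-2562977/4402744 + 257345273452/204824126395) = √(608065833623674373/901788193540827880) = √137086647414347727636800629489979810/450894096770413940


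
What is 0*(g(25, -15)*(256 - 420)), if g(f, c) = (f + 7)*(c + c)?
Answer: 0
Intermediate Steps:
g(f, c) = 2*c*(7 + f) (g(f, c) = (7 + f)*(2*c) = 2*c*(7 + f))
0*(g(25, -15)*(256 - 420)) = 0*((2*(-15)*(7 + 25))*(256 - 420)) = 0*((2*(-15)*32)*(-164)) = 0*(-960*(-164)) = 0*157440 = 0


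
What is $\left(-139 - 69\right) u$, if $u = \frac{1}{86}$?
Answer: $- \frac{104}{43} \approx -2.4186$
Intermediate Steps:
$u = \frac{1}{86} \approx 0.011628$
$\left(-139 - 69\right) u = \left(-139 - 69\right) \frac{1}{86} = \left(-208\right) \frac{1}{86} = - \frac{104}{43}$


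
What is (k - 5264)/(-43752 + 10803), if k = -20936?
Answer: 26200/32949 ≈ 0.79517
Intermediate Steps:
(k - 5264)/(-43752 + 10803) = (-20936 - 5264)/(-43752 + 10803) = -26200/(-32949) = -26200*(-1/32949) = 26200/32949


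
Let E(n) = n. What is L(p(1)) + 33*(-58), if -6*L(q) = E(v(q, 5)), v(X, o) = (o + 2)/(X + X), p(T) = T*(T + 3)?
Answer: -91879/48 ≈ -1914.1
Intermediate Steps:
p(T) = T*(3 + T)
v(X, o) = (2 + o)/(2*X) (v(X, o) = (2 + o)/((2*X)) = (2 + o)*(1/(2*X)) = (2 + o)/(2*X))
L(q) = -7/(12*q) (L(q) = -(2 + 5)/(12*q) = -7/(12*q))
L(p(1)) + 33*(-58) = -7/(12*(3 + 1)) + 33*(-58) = -7/(12*(1*4)) - 1914 = -7/12/4 - 1914 = -7/12*1/4 - 1914 = -7/48 - 1914 = -91879/48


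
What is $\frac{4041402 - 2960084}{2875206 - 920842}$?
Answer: $\frac{540659}{977182} \approx 0.55328$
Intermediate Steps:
$\frac{4041402 - 2960084}{2875206 - 920842} = \frac{1081318}{1954364} = 1081318 \cdot \frac{1}{1954364} = \frac{540659}{977182}$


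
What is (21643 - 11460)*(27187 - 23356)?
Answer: 39011073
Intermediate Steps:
(21643 - 11460)*(27187 - 23356) = 10183*3831 = 39011073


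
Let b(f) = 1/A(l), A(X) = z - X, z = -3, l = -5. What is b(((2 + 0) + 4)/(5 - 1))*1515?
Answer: 1515/2 ≈ 757.50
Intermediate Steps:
A(X) = -3 - X
b(f) = ½ (b(f) = 1/(-3 - 1*(-5)) = 1/(-3 + 5) = 1/2 = ½)
b(((2 + 0) + 4)/(5 - 1))*1515 = (½)*1515 = 1515/2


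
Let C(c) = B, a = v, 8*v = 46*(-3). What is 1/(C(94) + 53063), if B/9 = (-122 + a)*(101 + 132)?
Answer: -4/955777 ≈ -4.1851e-6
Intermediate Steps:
v = -69/4 (v = (46*(-3))/8 = (⅛)*(-138) = -69/4 ≈ -17.250)
a = -69/4 ≈ -17.250
B = -1168029/4 (B = 9*((-122 - 69/4)*(101 + 132)) = 9*(-557/4*233) = 9*(-129781/4) = -1168029/4 ≈ -2.9201e+5)
C(c) = -1168029/4
1/(C(94) + 53063) = 1/(-1168029/4 + 53063) = 1/(-955777/4) = -4/955777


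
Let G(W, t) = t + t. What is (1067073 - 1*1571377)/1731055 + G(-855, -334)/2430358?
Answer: -613397802786/2103541683845 ≈ -0.29160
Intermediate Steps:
G(W, t) = 2*t
(1067073 - 1*1571377)/1731055 + G(-855, -334)/2430358 = (1067073 - 1*1571377)/1731055 + (2*(-334))/2430358 = (1067073 - 1571377)*(1/1731055) - 668*1/2430358 = -504304*1/1731055 - 334/1215179 = -504304/1731055 - 334/1215179 = -613397802786/2103541683845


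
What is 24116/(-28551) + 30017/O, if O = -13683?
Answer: -395664865/130221111 ≈ -3.0384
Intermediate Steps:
24116/(-28551) + 30017/O = 24116/(-28551) + 30017/(-13683) = 24116*(-1/28551) + 30017*(-1/13683) = -24116/28551 - 30017/13683 = -395664865/130221111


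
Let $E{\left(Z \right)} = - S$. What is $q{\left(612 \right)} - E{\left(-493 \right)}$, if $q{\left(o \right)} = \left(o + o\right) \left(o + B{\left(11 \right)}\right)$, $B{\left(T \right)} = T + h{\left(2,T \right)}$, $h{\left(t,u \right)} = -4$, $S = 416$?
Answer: $758072$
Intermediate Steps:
$B{\left(T \right)} = -4 + T$ ($B{\left(T \right)} = T - 4 = -4 + T$)
$E{\left(Z \right)} = -416$ ($E{\left(Z \right)} = \left(-1\right) 416 = -416$)
$q{\left(o \right)} = 2 o \left(7 + o\right)$ ($q{\left(o \right)} = \left(o + o\right) \left(o + \left(-4 + 11\right)\right) = 2 o \left(o + 7\right) = 2 o \left(7 + o\right)$)
$q{\left(612 \right)} - E{\left(-493 \right)} = 2 \cdot 612 \left(7 + 612\right) - -416 = 2 \cdot 612 \cdot 619 + 416 = 757656 + 416 = 758072$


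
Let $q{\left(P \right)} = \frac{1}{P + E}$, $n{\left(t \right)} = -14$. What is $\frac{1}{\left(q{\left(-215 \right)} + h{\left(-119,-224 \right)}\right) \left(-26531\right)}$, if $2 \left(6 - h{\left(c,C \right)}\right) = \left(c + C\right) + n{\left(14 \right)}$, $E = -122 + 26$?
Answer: $- \frac{622}{3044617967} \approx -2.043 \cdot 10^{-7}$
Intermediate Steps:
$E = -96$
$h{\left(c,C \right)} = 13 - \frac{C}{2} - \frac{c}{2}$ ($h{\left(c,C \right)} = 6 - \frac{\left(c + C\right) - 14}{2} = 6 - \frac{\left(C + c\right) - 14}{2} = 6 - \frac{-14 + C + c}{2} = 6 - \left(-7 + \frac{C}{2} + \frac{c}{2}\right) = 13 - \frac{C}{2} - \frac{c}{2}$)
$q{\left(P \right)} = \frac{1}{-96 + P}$ ($q{\left(P \right)} = \frac{1}{P - 96} = \frac{1}{-96 + P}$)
$\frac{1}{\left(q{\left(-215 \right)} + h{\left(-119,-224 \right)}\right) \left(-26531\right)} = \frac{1}{\left(\frac{1}{-96 - 215} - - \frac{369}{2}\right) \left(-26531\right)} = \frac{1}{\frac{1}{-311} + \left(13 + 112 + \frac{119}{2}\right)} \left(- \frac{1}{26531}\right) = \frac{1}{- \frac{1}{311} + \frac{369}{2}} \left(- \frac{1}{26531}\right) = \frac{1}{\frac{114757}{622}} \left(- \frac{1}{26531}\right) = \frac{622}{114757} \left(- \frac{1}{26531}\right) = - \frac{622}{3044617967}$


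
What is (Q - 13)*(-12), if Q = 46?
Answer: -396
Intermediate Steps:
(Q - 13)*(-12) = (46 - 13)*(-12) = 33*(-12) = -396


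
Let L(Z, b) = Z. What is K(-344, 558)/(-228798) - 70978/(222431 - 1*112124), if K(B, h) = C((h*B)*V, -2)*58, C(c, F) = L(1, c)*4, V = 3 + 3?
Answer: -2710869278/4206336831 ≈ -0.64447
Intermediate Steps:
V = 6
C(c, F) = 4 (C(c, F) = 1*4 = 4)
K(B, h) = 232 (K(B, h) = 4*58 = 232)
K(-344, 558)/(-228798) - 70978/(222431 - 1*112124) = 232/(-228798) - 70978/(222431 - 1*112124) = 232*(-1/228798) - 70978/(222431 - 112124) = -116/114399 - 70978/110307 = -2710869278/4206336831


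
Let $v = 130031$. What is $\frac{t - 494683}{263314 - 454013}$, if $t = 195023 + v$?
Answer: $\frac{169629}{190699} \approx 0.88951$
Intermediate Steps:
$t = 325054$ ($t = 195023 + 130031 = 325054$)
$\frac{t - 494683}{263314 - 454013} = \frac{325054 - 494683}{263314 - 454013} = - \frac{169629}{-190699} = \left(-169629\right) \left(- \frac{1}{190699}\right) = \frac{169629}{190699}$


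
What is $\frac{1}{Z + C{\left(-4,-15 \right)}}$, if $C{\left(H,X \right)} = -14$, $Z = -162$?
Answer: $- \frac{1}{176} \approx -0.0056818$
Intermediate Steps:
$\frac{1}{Z + C{\left(-4,-15 \right)}} = \frac{1}{-162 - 14} = \frac{1}{-176} = - \frac{1}{176}$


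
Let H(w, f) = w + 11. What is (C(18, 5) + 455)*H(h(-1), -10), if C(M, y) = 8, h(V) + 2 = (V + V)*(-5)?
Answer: 8797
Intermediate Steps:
h(V) = -2 - 10*V (h(V) = -2 + (V + V)*(-5) = -2 + (2*V)*(-5) = -2 - 10*V)
H(w, f) = 11 + w
(C(18, 5) + 455)*H(h(-1), -10) = (8 + 455)*(11 + (-2 - 10*(-1))) = 463*(11 + (-2 + 10)) = 463*(11 + 8) = 463*19 = 8797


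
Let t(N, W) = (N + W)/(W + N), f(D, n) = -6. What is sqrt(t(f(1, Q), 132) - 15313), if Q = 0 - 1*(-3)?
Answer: 4*I*sqrt(957) ≈ 123.74*I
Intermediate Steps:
Q = 3 (Q = 0 + 3 = 3)
t(N, W) = 1 (t(N, W) = (N + W)/(N + W) = 1)
sqrt(t(f(1, Q), 132) - 15313) = sqrt(1 - 15313) = sqrt(-15312) = 4*I*sqrt(957)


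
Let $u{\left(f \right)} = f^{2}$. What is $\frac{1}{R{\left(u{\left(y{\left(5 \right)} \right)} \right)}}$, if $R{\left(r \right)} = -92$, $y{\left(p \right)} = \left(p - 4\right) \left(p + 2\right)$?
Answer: $- \frac{1}{92} \approx -0.01087$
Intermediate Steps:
$y{\left(p \right)} = \left(-4 + p\right) \left(2 + p\right)$
$\frac{1}{R{\left(u{\left(y{\left(5 \right)} \right)} \right)}} = \frac{1}{-92} = - \frac{1}{92}$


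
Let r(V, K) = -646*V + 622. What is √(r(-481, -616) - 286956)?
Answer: 2*√6098 ≈ 156.18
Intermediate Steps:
r(V, K) = 622 - 646*V
√(r(-481, -616) - 286956) = √((622 - 646*(-481)) - 286956) = √((622 + 310726) - 286956) = √(311348 - 286956) = √24392 = 2*√6098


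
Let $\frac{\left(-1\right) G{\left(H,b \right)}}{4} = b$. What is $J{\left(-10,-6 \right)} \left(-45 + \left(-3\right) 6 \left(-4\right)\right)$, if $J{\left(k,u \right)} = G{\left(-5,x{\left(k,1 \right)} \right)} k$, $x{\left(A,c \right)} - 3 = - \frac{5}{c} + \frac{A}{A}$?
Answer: $-1080$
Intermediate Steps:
$x{\left(A,c \right)} = 4 - \frac{5}{c}$ ($x{\left(A,c \right)} = 3 - \left(\frac{5}{c} - \frac{A}{A}\right) = 3 + \left(- \frac{5}{c} + 1\right) = 3 + \left(1 - \frac{5}{c}\right) = 4 - \frac{5}{c}$)
$G{\left(H,b \right)} = - 4 b$
$J{\left(k,u \right)} = 4 k$ ($J{\left(k,u \right)} = - 4 \left(4 - \frac{5}{1}\right) k = - 4 \left(4 - 5\right) k = \left(-4\right) \left(-1\right) k = 4 k$)
$J{\left(-10,-6 \right)} \left(-45 + \left(-3\right) 6 \left(-4\right)\right) = 4 \left(-10\right) \left(-45 + \left(-3\right) 6 \left(-4\right)\right) = - 40 \left(-45 - -72\right) = - 40 \left(-45 + 72\right) = \left(-40\right) 27 = -1080$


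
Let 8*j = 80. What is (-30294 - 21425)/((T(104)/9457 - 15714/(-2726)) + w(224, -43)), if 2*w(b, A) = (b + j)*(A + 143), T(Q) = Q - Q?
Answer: -70492997/15954957 ≈ -4.4183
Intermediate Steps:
j = 10 (j = (⅛)*80 = 10)
T(Q) = 0
w(b, A) = (10 + b)*(143 + A)/2 (w(b, A) = ((b + 10)*(A + 143))/2 = ((10 + b)*(143 + A))/2 = (10 + b)*(143 + A)/2)
(-30294 - 21425)/((T(104)/9457 - 15714/(-2726)) + w(224, -43)) = (-30294 - 21425)/((0/9457 - 15714/(-2726)) + (715 + 5*(-43) + (143/2)*224 + (½)*(-43)*224)) = -51719/((0*(1/9457) - 15714*(-1/2726)) + (715 - 215 + 16016 - 4816)) = -51719/((0 + 7857/1363) + 11700) = -51719/(7857/1363 + 11700) = -51719/15954957/1363 = -51719*1363/15954957 = -70492997/15954957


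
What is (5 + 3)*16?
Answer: 128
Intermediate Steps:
(5 + 3)*16 = 8*16 = 128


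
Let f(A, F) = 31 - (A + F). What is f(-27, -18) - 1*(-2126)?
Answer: 2202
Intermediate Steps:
f(A, F) = 31 - A - F (f(A, F) = 31 + (-A - F) = 31 - A - F)
f(-27, -18) - 1*(-2126) = (31 - 1*(-27) - 1*(-18)) - 1*(-2126) = (31 + 27 + 18) + 2126 = 76 + 2126 = 2202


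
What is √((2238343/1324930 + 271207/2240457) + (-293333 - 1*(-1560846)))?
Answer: √11168944592643659884752967136910/2968448693010 ≈ 1125.8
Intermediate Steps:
√((2238343/1324930 + 271207/2240457) + (-293333 - 1*(-1560846))) = √((2238343*(1/1324930) + 271207*(1/2240457)) + (-293333 + 1560846)) = √((2238343/1324930 + 271207/2240457) + 1267513) = √(5374241533261/2968448693010 + 1267513) = √(3762552682464717391/2968448693010) = √11168944592643659884752967136910/2968448693010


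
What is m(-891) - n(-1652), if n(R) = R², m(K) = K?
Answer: -2729995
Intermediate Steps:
m(-891) - n(-1652) = -891 - 1*(-1652)² = -891 - 1*2729104 = -891 - 2729104 = -2729995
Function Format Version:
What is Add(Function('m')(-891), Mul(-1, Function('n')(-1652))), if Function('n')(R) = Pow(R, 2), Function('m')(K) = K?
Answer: -2729995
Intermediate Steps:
Add(Function('m')(-891), Mul(-1, Function('n')(-1652))) = Add(-891, Mul(-1, Pow(-1652, 2))) = Add(-891, Mul(-1, 2729104)) = Add(-891, -2729104) = -2729995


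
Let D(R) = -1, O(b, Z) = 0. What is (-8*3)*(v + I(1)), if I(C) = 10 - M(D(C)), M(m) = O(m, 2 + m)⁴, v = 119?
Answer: -3096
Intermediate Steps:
M(m) = 0 (M(m) = 0⁴ = 0)
I(C) = 10 (I(C) = 10 - 1*0 = 10 + 0 = 10)
(-8*3)*(v + I(1)) = (-8*3)*(119 + 10) = -24*129 = -3096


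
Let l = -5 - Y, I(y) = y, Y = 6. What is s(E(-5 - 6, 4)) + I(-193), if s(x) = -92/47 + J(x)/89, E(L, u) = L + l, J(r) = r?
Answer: -816541/4183 ≈ -195.20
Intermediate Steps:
l = -11 (l = -5 - 1*6 = -5 - 6 = -11)
E(L, u) = -11 + L (E(L, u) = L - 11 = -11 + L)
s(x) = -92/47 + x/89
s(E(-5 - 6, 4)) + I(-193) = (-92/47 + (-11 + (-5 - 6))/89) - 193 = (-92/47 + (-11 - 11)/89) - 193 = (-92/47 + (1/89)*(-22)) - 193 = (-92/47 - 22/89) - 193 = -9222/4183 - 193 = -816541/4183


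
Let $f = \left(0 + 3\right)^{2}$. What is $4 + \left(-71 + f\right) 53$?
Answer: $-3282$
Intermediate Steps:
$f = 9$ ($f = 3^{2} = 9$)
$4 + \left(-71 + f\right) 53 = 4 + \left(-71 + 9\right) 53 = 4 - 3286 = -3282$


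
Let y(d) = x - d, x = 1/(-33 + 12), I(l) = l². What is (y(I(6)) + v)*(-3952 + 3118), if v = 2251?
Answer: -12930892/7 ≈ -1.8473e+6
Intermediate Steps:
x = -1/21 (x = 1/(-21) = -1/21 ≈ -0.047619)
y(d) = -1/21 - d
(y(I(6)) + v)*(-3952 + 3118) = ((-1/21 - 1*6²) + 2251)*(-3952 + 3118) = ((-1/21 - 1*36) + 2251)*(-834) = ((-1/21 - 36) + 2251)*(-834) = (-757/21 + 2251)*(-834) = (46514/21)*(-834) = -12930892/7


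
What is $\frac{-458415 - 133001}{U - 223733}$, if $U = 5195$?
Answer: $\frac{295708}{109269} \approx 2.7062$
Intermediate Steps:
$\frac{-458415 - 133001}{U - 223733} = \frac{-458415 - 133001}{5195 - 223733} = - \frac{591416}{-218538} = \left(-591416\right) \left(- \frac{1}{218538}\right) = \frac{295708}{109269}$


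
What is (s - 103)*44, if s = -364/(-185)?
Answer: -822404/185 ≈ -4445.4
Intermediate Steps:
s = 364/185 (s = -364*(-1/185) = 364/185 ≈ 1.9676)
(s - 103)*44 = (364/185 - 103)*44 = -18691/185*44 = -822404/185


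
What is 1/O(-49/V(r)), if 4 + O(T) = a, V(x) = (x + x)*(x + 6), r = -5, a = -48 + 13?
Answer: -1/39 ≈ -0.025641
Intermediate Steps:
a = -35
V(x) = 2*x*(6 + x) (V(x) = (2*x)*(6 + x) = 2*x*(6 + x))
O(T) = -39 (O(T) = -4 - 35 = -39)
1/O(-49/V(r)) = 1/(-39) = -1/39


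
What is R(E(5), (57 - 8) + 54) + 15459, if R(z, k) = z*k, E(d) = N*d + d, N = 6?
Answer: 19064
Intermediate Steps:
E(d) = 7*d (E(d) = 6*d + d = 7*d)
R(z, k) = k*z
R(E(5), (57 - 8) + 54) + 15459 = ((57 - 8) + 54)*(7*5) + 15459 = (49 + 54)*35 + 15459 = 103*35 + 15459 = 3605 + 15459 = 19064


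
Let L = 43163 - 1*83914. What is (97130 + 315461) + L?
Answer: 371840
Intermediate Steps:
L = -40751 (L = 43163 - 83914 = -40751)
(97130 + 315461) + L = (97130 + 315461) - 40751 = 412591 - 40751 = 371840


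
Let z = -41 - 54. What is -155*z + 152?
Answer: 14877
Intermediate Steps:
z = -95
-155*z + 152 = -155*(-95) + 152 = 14725 + 152 = 14877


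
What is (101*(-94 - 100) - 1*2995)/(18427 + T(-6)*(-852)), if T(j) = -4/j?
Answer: -22589/17859 ≈ -1.2649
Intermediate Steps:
(101*(-94 - 100) - 1*2995)/(18427 + T(-6)*(-852)) = (101*(-94 - 100) - 1*2995)/(18427 - 4/(-6)*(-852)) = (101*(-194) - 2995)/(18427 - 4*(-⅙)*(-852)) = (-19594 - 2995)/(18427 + (⅔)*(-852)) = -22589/(18427 - 568) = -22589/17859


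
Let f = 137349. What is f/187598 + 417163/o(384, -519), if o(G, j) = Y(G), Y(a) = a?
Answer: 39155843245/36018816 ≈ 1087.1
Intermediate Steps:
o(G, j) = G
f/187598 + 417163/o(384, -519) = 137349/187598 + 417163/384 = 39155843245/36018816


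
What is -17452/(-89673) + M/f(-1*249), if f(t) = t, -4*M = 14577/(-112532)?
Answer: 651581888941/3350239235952 ≈ 0.19449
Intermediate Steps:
M = 14577/450128 (M = -14577/(4*(-112532)) = -14577*(-1)/(4*112532) = -¼*(-14577/112532) = 14577/450128 ≈ 0.032384)
-17452/(-89673) + M/f(-1*249) = -17452/(-89673) + 14577/(450128*((-1*249))) = -17452*(-1/89673) + (14577/450128)/(-249) = 17452/89673 + (14577/450128)*(-1/249) = 17452/89673 - 4859/37360624 = 651581888941/3350239235952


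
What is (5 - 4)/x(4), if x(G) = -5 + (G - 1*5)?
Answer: -⅙ ≈ -0.16667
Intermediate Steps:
x(G) = -10 + G (x(G) = -5 + (G - 5) = -5 + (-5 + G) = -10 + G)
(5 - 4)/x(4) = (5 - 4)/(-10 + 4) = 1/(-6) = -⅙*1 = -⅙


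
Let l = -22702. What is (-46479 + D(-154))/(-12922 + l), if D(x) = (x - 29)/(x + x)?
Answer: 14315349/10972192 ≈ 1.3047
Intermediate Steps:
D(x) = (-29 + x)/(2*x) (D(x) = (-29 + x)/((2*x)) = (-29 + x)*(1/(2*x)) = (-29 + x)/(2*x))
(-46479 + D(-154))/(-12922 + l) = (-46479 + (½)*(-29 - 154)/(-154))/(-12922 - 22702) = (-46479 + (½)*(-1/154)*(-183))/(-35624) = (-46479 + 183/308)*(-1/35624) = -14315349/308*(-1/35624) = 14315349/10972192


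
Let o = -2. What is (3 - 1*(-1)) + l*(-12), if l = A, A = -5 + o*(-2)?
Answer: 16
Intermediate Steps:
A = -1 (A = -5 - 2*(-2) = -5 + 4 = -1)
l = -1
(3 - 1*(-1)) + l*(-12) = (3 - 1*(-1)) - 1*(-12) = (3 + 1) + 12 = 4 + 12 = 16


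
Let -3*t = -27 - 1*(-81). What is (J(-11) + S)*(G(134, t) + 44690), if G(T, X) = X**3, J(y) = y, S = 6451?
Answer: 250245520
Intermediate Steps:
t = -18 (t = -(-27 - 1*(-81))/3 = -(-27 + 81)/3 = -1/3*54 = -18)
(J(-11) + S)*(G(134, t) + 44690) = (-11 + 6451)*((-18)**3 + 44690) = 6440*(-5832 + 44690) = 6440*38858 = 250245520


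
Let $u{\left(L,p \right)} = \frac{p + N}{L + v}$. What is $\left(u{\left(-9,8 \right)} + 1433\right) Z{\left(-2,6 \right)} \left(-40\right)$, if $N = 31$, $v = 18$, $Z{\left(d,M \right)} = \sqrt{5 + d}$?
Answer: $- \frac{172480 \sqrt{3}}{3} \approx -99581.0$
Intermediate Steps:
$u{\left(L,p \right)} = \frac{31 + p}{18 + L}$ ($u{\left(L,p \right)} = \frac{p + 31}{L + 18} = \frac{31 + p}{18 + L}$)
$\left(u{\left(-9,8 \right)} + 1433\right) Z{\left(-2,6 \right)} \left(-40\right) = \left(\frac{31 + 8}{18 - 9} + 1433\right) \sqrt{5 - 2} \left(-40\right) = \left(\frac{1}{9} \cdot 39 + 1433\right) \sqrt{3} \left(-40\right) = \left(\frac{1}{9} \cdot 39 + 1433\right) \left(- 40 \sqrt{3}\right) = \left(\frac{13}{3} + 1433\right) \left(- 40 \sqrt{3}\right) = \frac{4312 \left(- 40 \sqrt{3}\right)}{3} = - \frac{172480 \sqrt{3}}{3}$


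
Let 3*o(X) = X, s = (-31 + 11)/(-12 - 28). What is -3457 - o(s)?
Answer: -20743/6 ≈ -3457.2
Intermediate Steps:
s = ½ (s = -20/(-40) = -20*(-1/40) = ½ ≈ 0.50000)
o(X) = X/3
-3457 - o(s) = -3457 - 1/(3*2) = -3457 - 1*⅙ = -3457 - ⅙ = -20743/6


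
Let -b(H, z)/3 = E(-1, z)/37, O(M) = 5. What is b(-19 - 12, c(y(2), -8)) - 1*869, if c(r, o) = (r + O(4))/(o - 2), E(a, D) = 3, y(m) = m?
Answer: -32162/37 ≈ -869.24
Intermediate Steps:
c(r, o) = (5 + r)/(-2 + o) (c(r, o) = (r + 5)/(o - 2) = (5 + r)/(-2 + o))
b(H, z) = -9/37
b(-19 - 12, c(y(2), -8)) - 1*869 = -9/37 - 1*869 = -9/37 - 869 = -32162/37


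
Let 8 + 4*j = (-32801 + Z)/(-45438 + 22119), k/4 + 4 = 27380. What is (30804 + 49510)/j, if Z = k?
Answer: -7491368664/263255 ≈ -28457.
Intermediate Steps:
k = 109504 (k = -16 + 4*27380 = -16 + 109520 = 109504)
Z = 109504
j = -263255/93276 (j = -2 + ((-32801 + 109504)/(-45438 + 22119))/4 = -2 + (76703/(-23319))/4 = -2 + (76703*(-1/23319))/4 = -2 + (¼)*(-76703/23319) = -2 - 76703/93276 = -263255/93276 ≈ -2.8223)
(30804 + 49510)/j = (30804 + 49510)/(-263255/93276) = 80314*(-93276/263255) = -7491368664/263255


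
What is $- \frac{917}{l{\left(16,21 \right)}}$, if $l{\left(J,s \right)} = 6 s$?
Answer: $- \frac{131}{18} \approx -7.2778$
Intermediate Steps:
$- \frac{917}{l{\left(16,21 \right)}} = - \frac{917}{6 \cdot 21} = - \frac{917}{126} = \left(-1\right) \frac{131}{18} = - \frac{131}{18}$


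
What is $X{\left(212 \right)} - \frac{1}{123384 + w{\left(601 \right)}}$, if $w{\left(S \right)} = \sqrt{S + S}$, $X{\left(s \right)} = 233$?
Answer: $\frac{1773550532899}{7611805127} + \frac{\sqrt{1202}}{15223610254} \approx 233.0$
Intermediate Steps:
$w{\left(S \right)} = \sqrt{2} \sqrt{S}$ ($w{\left(S \right)} = \sqrt{2 S} = \sqrt{2} \sqrt{S}$)
$X{\left(212 \right)} - \frac{1}{123384 + w{\left(601 \right)}} = 233 - \frac{1}{123384 + \sqrt{2} \sqrt{601}} = 233 - \frac{1}{123384 + \sqrt{1202}}$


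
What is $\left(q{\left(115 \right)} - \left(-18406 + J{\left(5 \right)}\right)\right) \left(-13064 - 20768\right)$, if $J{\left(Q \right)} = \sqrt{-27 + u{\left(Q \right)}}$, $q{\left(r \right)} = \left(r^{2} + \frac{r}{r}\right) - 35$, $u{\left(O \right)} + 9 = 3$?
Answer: $-1068989704 + 33832 i \sqrt{33} \approx -1.069 \cdot 10^{9} + 1.9435 \cdot 10^{5} i$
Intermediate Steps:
$u{\left(O \right)} = -6$ ($u{\left(O \right)} = -9 + 3 = -6$)
$q{\left(r \right)} = -34 + r^{2}$ ($q{\left(r \right)} = \left(r^{2} + 1\right) - 35 = \left(1 + r^{2}\right) - 35 = -34 + r^{2}$)
$J{\left(Q \right)} = i \sqrt{33}$ ($J{\left(Q \right)} = \sqrt{-27 - 6} = \sqrt{-33} = i \sqrt{33}$)
$\left(q{\left(115 \right)} - \left(-18406 + J{\left(5 \right)}\right)\right) \left(-13064 - 20768\right) = \left(\left(-34 + 115^{2}\right) + \left(18406 - i \sqrt{33}\right)\right) \left(-13064 - 20768\right) = \left(\left(-34 + 13225\right) + \left(18406 - i \sqrt{33}\right)\right) \left(-33832\right) = \left(13191 + \left(18406 - i \sqrt{33}\right)\right) \left(-33832\right) = \left(31597 - i \sqrt{33}\right) \left(-33832\right) = -1068989704 + 33832 i \sqrt{33}$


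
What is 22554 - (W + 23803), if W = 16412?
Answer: -17661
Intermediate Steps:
22554 - (W + 23803) = 22554 - (16412 + 23803) = 22554 - 1*40215 = 22554 - 40215 = -17661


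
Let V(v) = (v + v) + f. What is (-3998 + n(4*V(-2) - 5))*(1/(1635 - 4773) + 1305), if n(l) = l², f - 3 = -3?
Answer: -14566231573/3138 ≈ -4.6419e+6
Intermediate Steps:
f = 0 (f = 3 - 3 = 0)
V(v) = 2*v (V(v) = (v + v) + 0 = 2*v + 0 = 2*v)
(-3998 + n(4*V(-2) - 5))*(1/(1635 - 4773) + 1305) = (-3998 + (4*(2*(-2)) - 5)²)*(1/(1635 - 4773) + 1305) = (-3998 + (4*(-4) - 5)²)*(1/(-3138) + 1305) = (-3998 + (-16 - 5)²)*(-1/3138 + 1305) = (-3998 + (-21)²)*(4095089/3138) = (-3998 + 441)*(4095089/3138) = -3557*4095089/3138 = -14566231573/3138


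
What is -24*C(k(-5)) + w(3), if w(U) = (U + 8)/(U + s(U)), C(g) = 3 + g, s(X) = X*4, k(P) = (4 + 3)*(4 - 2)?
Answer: -6109/15 ≈ -407.27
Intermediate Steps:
k(P) = 14 (k(P) = 7*2 = 14)
s(X) = 4*X
w(U) = (8 + U)/(5*U) (w(U) = (U + 8)/(U + 4*U) = (8 + U)/((5*U)) = (8 + U)*(1/(5*U)) = (8 + U)/(5*U))
-24*C(k(-5)) + w(3) = -24*(3 + 14) + (⅕)*(8 + 3)/3 = -24*17 + (⅕)*(⅓)*11 = -408 + 11/15 = -6109/15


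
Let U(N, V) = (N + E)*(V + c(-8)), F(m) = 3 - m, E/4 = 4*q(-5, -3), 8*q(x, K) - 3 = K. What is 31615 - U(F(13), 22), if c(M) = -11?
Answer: 31725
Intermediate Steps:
q(x, K) = 3/8 + K/8
E = 0 (E = 4*(4*(3/8 + (⅛)*(-3))) = 4*(4*(3/8 - 3/8)) = 4*(4*0) = 4*0 = 0)
U(N, V) = N*(-11 + V) (U(N, V) = (N + 0)*(V - 11) = N*(-11 + V))
31615 - U(F(13), 22) = 31615 - (3 - 1*13)*(-11 + 22) = 31615 - (3 - 13)*11 = 31615 - (-10)*11 = 31615 - 1*(-110) = 31615 + 110 = 31725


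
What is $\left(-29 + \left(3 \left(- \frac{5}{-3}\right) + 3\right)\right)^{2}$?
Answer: $441$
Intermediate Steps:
$\left(-29 + \left(3 \left(- \frac{5}{-3}\right) + 3\right)\right)^{2} = \left(-29 + \left(3 \left(\left(-5\right) \left(- \frac{1}{3}\right)\right) + 3\right)\right)^{2} = \left(-29 + \left(3 \cdot \frac{5}{3} + 3\right)\right)^{2} = \left(-29 + \left(5 + 3\right)\right)^{2} = \left(-29 + 8\right)^{2} = \left(-21\right)^{2} = 441$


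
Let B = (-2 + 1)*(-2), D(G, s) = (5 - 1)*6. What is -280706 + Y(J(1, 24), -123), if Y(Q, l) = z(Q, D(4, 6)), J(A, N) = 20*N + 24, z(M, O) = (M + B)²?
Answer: -24670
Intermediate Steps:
D(G, s) = 24 (D(G, s) = 4*6 = 24)
B = 2 (B = -1*(-2) = 2)
z(M, O) = (2 + M)² (z(M, O) = (M + 2)² = (2 + M)²)
J(A, N) = 24 + 20*N
Y(Q, l) = (2 + Q)²
-280706 + Y(J(1, 24), -123) = -280706 + (2 + (24 + 20*24))² = -280706 + (2 + (24 + 480))² = -280706 + (2 + 504)² = -280706 + 506² = -280706 + 256036 = -24670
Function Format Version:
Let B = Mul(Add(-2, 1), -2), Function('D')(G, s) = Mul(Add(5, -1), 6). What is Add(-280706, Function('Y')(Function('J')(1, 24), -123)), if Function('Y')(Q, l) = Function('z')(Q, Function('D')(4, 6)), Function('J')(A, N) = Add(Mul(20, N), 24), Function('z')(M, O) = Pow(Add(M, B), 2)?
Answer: -24670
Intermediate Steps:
Function('D')(G, s) = 24 (Function('D')(G, s) = Mul(4, 6) = 24)
B = 2 (B = Mul(-1, -2) = 2)
Function('z')(M, O) = Pow(Add(2, M), 2) (Function('z')(M, O) = Pow(Add(M, 2), 2) = Pow(Add(2, M), 2))
Function('J')(A, N) = Add(24, Mul(20, N))
Function('Y')(Q, l) = Pow(Add(2, Q), 2)
Add(-280706, Function('Y')(Function('J')(1, 24), -123)) = Add(-280706, Pow(Add(2, Add(24, Mul(20, 24))), 2)) = Add(-280706, Pow(Add(2, Add(24, 480)), 2)) = Add(-280706, Pow(Add(2, 504), 2)) = Add(-280706, Pow(506, 2)) = Add(-280706, 256036) = -24670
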